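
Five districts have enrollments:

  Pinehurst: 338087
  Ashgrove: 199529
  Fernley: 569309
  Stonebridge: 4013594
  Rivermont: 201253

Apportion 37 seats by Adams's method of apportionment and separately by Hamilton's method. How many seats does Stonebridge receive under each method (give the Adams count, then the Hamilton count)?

Adams: Pinehurst 3, Ashgrove 2, Fernley 4, Stonebridge 26, Rivermont 2.
Hamilton: Pinehurst 2, Ashgrove 1, Fernley 4, Stonebridge 28, Rivermont 2.
Stonebridge gets 26 under Adams and 28 under Hamilton.

26 and 28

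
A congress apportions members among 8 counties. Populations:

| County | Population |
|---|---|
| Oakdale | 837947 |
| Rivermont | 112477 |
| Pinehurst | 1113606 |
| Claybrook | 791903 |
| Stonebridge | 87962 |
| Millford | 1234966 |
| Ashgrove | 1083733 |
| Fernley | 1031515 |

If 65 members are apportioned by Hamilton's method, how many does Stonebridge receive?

1

Standard divisor: 6294109 ÷ 65 ≈ 96832.446.
Standard quotas: Oakdale 8.6536, Rivermont 1.1616, Pinehurst 11.5003, Claybrook 8.1781, Stonebridge 0.9084, Millford 12.7536, Ashgrove 11.1918, Fernley 10.6526.
Lower quotas: Oakdale 8, Rivermont 1, Pinehurst 11, Claybrook 8, Stonebridge 0, Millford 12, Ashgrove 11, Fernley 10 (sum 61, leaving 4 seats).
Remainders in descending order: Stonebridge 0.9084, Millford 0.7536, Oakdale 0.6536, Fernley 0.6526, Pinehurst 0.5003, Ashgrove 0.1918, Claybrook 0.1781, Rivermont 0.1616.
The surplus seats go to Stonebridge, Millford, Oakdale, Fernley.
Stonebridge receives 1.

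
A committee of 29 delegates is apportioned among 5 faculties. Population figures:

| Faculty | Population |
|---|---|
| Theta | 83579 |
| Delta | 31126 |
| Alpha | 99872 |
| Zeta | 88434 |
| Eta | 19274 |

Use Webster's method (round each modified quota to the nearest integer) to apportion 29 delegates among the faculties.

Standard divisor 322285/29 ≈ 11113.276; standard quotas: Theta 7.521, Delta 2.801, Alpha 8.987, Zeta 7.958, Eta 1.734.
Rounding to the nearest integer gives 8, 3, 9, 8, 2 = 30 seats, so the divisor must be adjusted.
With modified divisor 11400: modified quotas Theta 7.331, Delta 2.730, Alpha 8.761, Zeta 7.757, Eta 1.691.
Rounding to the nearest integer: Theta 7, Delta 3, Alpha 9, Zeta 8, Eta 2 (total 29).

Theta 7, Delta 3, Alpha 9, Zeta 8, Eta 2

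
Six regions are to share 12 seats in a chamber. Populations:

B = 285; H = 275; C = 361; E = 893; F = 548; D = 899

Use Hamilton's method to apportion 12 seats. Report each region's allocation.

Standard divisor: 3261 ÷ 12 ≈ 271.75.
Standard quotas: B 1.049, H 1.012, C 1.328, E 3.286, F 2.017, D 3.308.
Lower quotas: B 1, H 1, C 1, E 3, F 2, D 3 (sum 11, leaving 1 seat).
Remainders in descending order: C 0.328, D 0.308, E 0.286, B 0.049, F 0.017, H 0.012.
The surplus seat goes to C.

B 1; H 1; C 2; E 3; F 2; D 3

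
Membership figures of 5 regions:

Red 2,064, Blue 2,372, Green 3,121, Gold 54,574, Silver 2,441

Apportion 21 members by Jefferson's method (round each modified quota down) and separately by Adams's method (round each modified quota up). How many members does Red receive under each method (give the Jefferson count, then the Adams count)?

0 and 1

Jefferson: Red 0, Blue 0, Green 1, Gold 20, Silver 0.
Adams: Red 1, Blue 1, Green 1, Gold 17, Silver 1.
Red gets 0 under Jefferson and 1 under Adams.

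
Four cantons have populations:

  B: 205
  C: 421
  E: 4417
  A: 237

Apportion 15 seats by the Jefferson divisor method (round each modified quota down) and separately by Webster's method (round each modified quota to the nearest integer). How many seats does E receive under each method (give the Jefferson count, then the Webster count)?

14 and 12

Jefferson: B 0, C 1, E 14, A 0.
Webster: B 1, C 1, E 12, A 1.
E gets 14 under Jefferson and 12 under Webster.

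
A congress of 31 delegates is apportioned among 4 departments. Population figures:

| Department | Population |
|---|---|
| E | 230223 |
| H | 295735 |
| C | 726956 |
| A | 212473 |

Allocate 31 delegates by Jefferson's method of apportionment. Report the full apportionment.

Standard divisor 1465387/31 ≈ 47270.548; standard quotas: E 4.870, H 6.256, C 15.379, A 4.495.
Rounding down gives 4, 6, 15, 4 = 29 seats, so the divisor must be adjusted.
With modified divisor 44100: modified quotas E 5.220, H 6.706, C 16.484, A 4.818.
Rounding down: E 5, H 6, C 16, A 4 (total 31).

E=5; H=6; C=16; A=4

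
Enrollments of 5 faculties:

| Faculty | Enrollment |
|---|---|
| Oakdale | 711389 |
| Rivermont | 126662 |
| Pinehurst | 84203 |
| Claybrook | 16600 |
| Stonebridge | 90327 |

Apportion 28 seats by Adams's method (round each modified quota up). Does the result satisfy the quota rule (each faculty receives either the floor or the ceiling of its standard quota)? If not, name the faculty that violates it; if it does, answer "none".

Standard quotas: Oakdale 19.354, Rivermont 3.446, Pinehurst 2.291, Claybrook 0.452, Stonebridge 2.457.
Adams allocation: Oakdale 17, Rivermont 4, Pinehurst 3, Claybrook 1, Stonebridge 3.
Oakdale has quota 19.354 (lower 19, upper 20) but receives 17 — outside the quota interval.

Oakdale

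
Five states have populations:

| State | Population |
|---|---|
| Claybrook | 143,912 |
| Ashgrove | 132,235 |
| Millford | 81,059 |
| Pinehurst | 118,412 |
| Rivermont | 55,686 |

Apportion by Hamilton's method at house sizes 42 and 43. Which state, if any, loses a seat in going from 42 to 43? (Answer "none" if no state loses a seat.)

Millford

At 42 seats: Claybrook 11, Ashgrove 11, Millford 7, Pinehurst 9, Rivermont 4.
At 43 seats: Claybrook 12, Ashgrove 11, Millford 6, Pinehurst 10, Rivermont 4.
Millford drops from 7 to 6.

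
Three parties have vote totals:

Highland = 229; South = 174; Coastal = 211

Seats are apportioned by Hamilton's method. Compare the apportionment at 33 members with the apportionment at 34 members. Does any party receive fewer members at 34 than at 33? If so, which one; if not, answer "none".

South

At 33 seats: Highland 12, South 10, Coastal 11.
At 34 seats: Highland 13, South 9, Coastal 12.
South drops from 10 to 9.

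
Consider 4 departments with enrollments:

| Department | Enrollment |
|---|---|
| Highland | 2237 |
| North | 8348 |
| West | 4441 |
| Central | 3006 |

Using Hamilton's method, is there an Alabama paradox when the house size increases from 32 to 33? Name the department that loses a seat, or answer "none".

none

At 32 seats: Highland 4, North 15, West 8, Central 5.
At 33 seats: Highland 4, North 15, West 8, Central 6.
No department's allocation decreased.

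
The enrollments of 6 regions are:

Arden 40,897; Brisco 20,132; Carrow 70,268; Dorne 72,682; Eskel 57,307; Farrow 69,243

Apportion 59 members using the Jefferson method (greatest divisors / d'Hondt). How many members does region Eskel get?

Standard divisor 330529/59 ≈ 5602.186; standard quotas: Arden 7.300, Brisco 3.594, Carrow 12.543, Dorne 12.974, Eskel 10.229, Farrow 12.360.
Rounding down gives 7, 3, 12, 12, 10, 12 = 56 seats, so the divisor must be adjusted.
With modified divisor 5300: modified quotas Arden 7.716, Brisco 3.798, Carrow 13.258, Dorne 13.714, Eskel 10.813, Farrow 13.065.
Rounding down: Arden 7, Brisco 3, Carrow 13, Dorne 13, Eskel 10, Farrow 13 (total 59).
Eskel receives 10.

10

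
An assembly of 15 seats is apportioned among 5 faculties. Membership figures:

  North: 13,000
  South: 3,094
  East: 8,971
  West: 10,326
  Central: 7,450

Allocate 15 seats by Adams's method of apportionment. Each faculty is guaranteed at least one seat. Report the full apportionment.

North=4, South=1, East=3, West=4, Central=3

Standard divisor 42841/15 ≈ 2856.067; standard quotas: North 4.552, South 1.083, East 3.141, West 3.615, Central 2.608.
Rounding up gives 5, 2, 4, 4, 3 = 18 seats, so the divisor must be adjusted.
With modified divisor 3300: modified quotas North 3.939, South 0.938, East 2.718, West 3.129, Central 2.258.
Rounding up: North 4, South 1, East 3, West 4, Central 3 (total 15).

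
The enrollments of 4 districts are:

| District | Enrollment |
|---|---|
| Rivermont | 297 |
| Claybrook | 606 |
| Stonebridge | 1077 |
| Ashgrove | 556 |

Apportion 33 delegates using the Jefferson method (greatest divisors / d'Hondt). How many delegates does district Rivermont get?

4

Standard divisor 2536/33 ≈ 76.848; standard quotas: Rivermont 3.865, Claybrook 7.886, Stonebridge 14.015, Ashgrove 7.235.
Rounding down gives 3, 7, 14, 7 = 31 seats, so the divisor must be adjusted.
With modified divisor 73: modified quotas Rivermont 4.068, Claybrook 8.301, Stonebridge 14.753, Ashgrove 7.616.
Rounding down: Rivermont 4, Claybrook 8, Stonebridge 14, Ashgrove 7 (total 33).
Rivermont receives 4.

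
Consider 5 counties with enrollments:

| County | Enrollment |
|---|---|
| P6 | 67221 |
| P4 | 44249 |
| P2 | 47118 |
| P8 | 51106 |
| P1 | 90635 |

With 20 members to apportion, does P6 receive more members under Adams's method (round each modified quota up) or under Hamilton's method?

Hamilton

Adams: P6 4, P4 3, P2 3, P8 4, P1 6.
Hamilton: P6 5, P4 3, P2 3, P8 3, P1 6.
P6 gets 4 under Adams and 5 under Hamilton.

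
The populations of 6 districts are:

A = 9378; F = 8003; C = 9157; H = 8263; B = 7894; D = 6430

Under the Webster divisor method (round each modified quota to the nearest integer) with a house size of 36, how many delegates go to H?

6

Standard divisor 49125/36 ≈ 1364.583; standard quotas: A 6.872, F 5.865, C 6.710, H 6.055, B 5.785, D 4.712.
Rounding to the nearest integer gives 7, 6, 7, 6, 6, 5 = 37 seats, so the divisor must be adjusted.
With modified divisor 1420: modified quotas A 6.604, F 5.636, C 6.449, H 5.819, B 5.559, D 4.528.
Rounding to the nearest integer: A 7, F 6, C 6, H 6, B 6, D 5 (total 36).
H receives 6.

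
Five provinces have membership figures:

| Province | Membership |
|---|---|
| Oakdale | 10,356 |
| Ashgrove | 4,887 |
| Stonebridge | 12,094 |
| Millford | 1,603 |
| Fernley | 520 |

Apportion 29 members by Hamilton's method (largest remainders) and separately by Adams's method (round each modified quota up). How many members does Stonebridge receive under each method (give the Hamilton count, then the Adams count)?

12 and 11

Hamilton: Oakdale 10, Ashgrove 5, Stonebridge 12, Millford 2, Fernley 0.
Adams: Oakdale 10, Ashgrove 5, Stonebridge 11, Millford 2, Fernley 1.
Stonebridge gets 12 under Hamilton and 11 under Adams.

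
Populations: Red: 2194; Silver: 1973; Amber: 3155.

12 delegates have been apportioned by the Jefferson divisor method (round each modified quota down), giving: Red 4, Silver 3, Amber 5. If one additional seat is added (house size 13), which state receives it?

Amber

Priority for the next seat is population ÷ (current seats + 1).
Priorities: Red 438.800, Silver 493.250, Amber 525.833.
Highest priority: Amber.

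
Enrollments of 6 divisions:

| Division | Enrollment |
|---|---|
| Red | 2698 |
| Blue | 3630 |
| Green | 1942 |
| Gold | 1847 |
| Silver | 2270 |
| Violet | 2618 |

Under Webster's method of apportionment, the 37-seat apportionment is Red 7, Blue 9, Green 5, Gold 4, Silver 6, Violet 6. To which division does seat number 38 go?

Gold

Priority for the next seat is population ÷ (current seats + 0.5).
Priorities: Red 359.733, Blue 382.105, Green 353.091, Gold 410.444, Silver 349.231, Violet 402.769.
Highest priority: Gold.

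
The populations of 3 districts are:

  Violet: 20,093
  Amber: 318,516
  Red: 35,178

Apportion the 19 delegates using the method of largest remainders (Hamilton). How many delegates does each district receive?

Violet 1; Amber 16; Red 2

Standard divisor: 373787 ÷ 19 = 19673.
Standard quotas: Violet 1.0213, Amber 16.1905, Red 1.7881.
Lower quotas: Violet 1, Amber 16, Red 1 (sum 18, leaving 1 seat).
Remainders in descending order: Red 0.7881, Amber 0.1905, Violet 0.0213.
Largest remainder: Red receives the extra seat.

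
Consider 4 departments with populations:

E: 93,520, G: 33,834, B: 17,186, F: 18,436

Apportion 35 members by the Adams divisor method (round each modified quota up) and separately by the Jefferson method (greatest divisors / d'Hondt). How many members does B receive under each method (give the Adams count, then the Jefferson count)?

Adams: E 20, G 7, B 4, F 4.
Jefferson: E 21, G 7, B 3, F 4.
B gets 4 under Adams and 3 under Jefferson.

4 and 3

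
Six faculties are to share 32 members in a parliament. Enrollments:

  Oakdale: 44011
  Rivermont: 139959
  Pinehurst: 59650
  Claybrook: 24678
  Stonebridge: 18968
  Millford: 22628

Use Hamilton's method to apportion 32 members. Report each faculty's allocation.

Oakdale 5; Rivermont 14; Pinehurst 6; Claybrook 3; Stonebridge 2; Millford 2

The standard divisor is 309894/32 ≈ 9684.188.
Standard quotas: Oakdale 4.5446, Rivermont 14.4523, Pinehurst 6.1595, Claybrook 2.5483, Stonebridge 1.9587, Millford 2.3366.
Lower quotas: Oakdale 4, Rivermont 14, Pinehurst 6, Claybrook 2, Stonebridge 1, Millford 2 (sum 29, leaving 3 seats).
Remainders in descending order: Stonebridge 0.9587, Claybrook 0.5483, Oakdale 0.5446, Rivermont 0.4523, Millford 0.3366, Pinehurst 0.1595.
The surplus seats go to Stonebridge, Claybrook, Oakdale.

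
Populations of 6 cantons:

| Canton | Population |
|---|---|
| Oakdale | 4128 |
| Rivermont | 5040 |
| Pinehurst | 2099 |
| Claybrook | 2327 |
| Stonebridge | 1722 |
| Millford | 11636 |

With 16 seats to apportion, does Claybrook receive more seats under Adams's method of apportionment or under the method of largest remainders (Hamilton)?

Adams

Adams: Oakdale 2, Rivermont 3, Pinehurst 2, Claybrook 2, Stonebridge 1, Millford 6.
Hamilton: Oakdale 3, Rivermont 3, Pinehurst 1, Claybrook 1, Stonebridge 1, Millford 7.
Claybrook gets 2 under Adams and 1 under Hamilton.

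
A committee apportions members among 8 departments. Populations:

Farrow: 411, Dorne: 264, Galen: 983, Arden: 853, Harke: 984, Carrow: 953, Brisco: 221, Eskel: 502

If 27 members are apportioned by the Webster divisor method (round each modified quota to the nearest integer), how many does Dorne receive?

Standard divisor 5171/27 ≈ 191.519; standard quotas: Farrow 2.146, Dorne 1.378, Galen 5.133, Arden 4.454, Harke 5.138, Carrow 4.976, Brisco 1.154, Eskel 2.621.
Rounding to the nearest integer gives 2, 1, 5, 4, 5, 5, 1, 3 = 26 seats, so the divisor must be adjusted.
With modified divisor 180: modified quotas Farrow 2.283, Dorne 1.467, Galen 5.461, Arden 4.739, Harke 5.467, Carrow 5.294, Brisco 1.228, Eskel 2.789.
Rounding to the nearest integer: Farrow 2, Dorne 1, Galen 5, Arden 5, Harke 5, Carrow 5, Brisco 1, Eskel 3 (total 27).
Dorne receives 1.

1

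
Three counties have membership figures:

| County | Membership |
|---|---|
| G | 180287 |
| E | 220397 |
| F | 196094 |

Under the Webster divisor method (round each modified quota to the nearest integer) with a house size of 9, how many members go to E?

Standard divisor 596778/9 ≈ 66308.667; standard quotas: G 2.719, E 3.324, F 2.957.
Rounding to the nearest integer gives G 3, E 3, F 3 — total 9, matching the house size, so no adjustment is needed.
E receives 3.

3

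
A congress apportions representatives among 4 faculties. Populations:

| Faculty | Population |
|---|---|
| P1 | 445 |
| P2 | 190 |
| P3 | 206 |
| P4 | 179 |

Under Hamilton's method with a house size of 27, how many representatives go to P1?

Total 1020; standard divisor 1020/27 ≈ 37.778.
Standard quotas: P1 11.779, P2 5.029, P3 5.453, P4 4.738.
Lower quotas: P1 11, P2 5, P3 5, P4 4 (sum 25, leaving 2 seats).
Remainders in descending order: P1 0.779, P4 0.738, P3 0.453, P2 0.029.
Largest remainders: P1, P4 receive the extra seats.
P1 receives 12.

12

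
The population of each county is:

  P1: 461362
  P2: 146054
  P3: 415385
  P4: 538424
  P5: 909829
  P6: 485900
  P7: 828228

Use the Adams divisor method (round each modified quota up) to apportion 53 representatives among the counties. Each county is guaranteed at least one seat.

Standard divisor 3785182/53 ≈ 71418.528; standard quotas: P1 6.460, P2 2.045, P3 5.816, P4 7.539, P5 12.739, P6 6.804, P7 11.597.
Rounding up gives 7, 3, 6, 8, 13, 7, 12 = 56 seats, so the divisor must be adjusted.
With modified divisor 76400: modified quotas P1 6.039, P2 1.912, P3 5.437, P4 7.047, P5 11.909, P6 6.360, P7 10.841.
Rounding up: P1 7, P2 2, P3 6, P4 8, P5 12, P6 7, P7 11 (total 53).

P1 7; P2 2; P3 6; P4 8; P5 12; P6 7; P7 11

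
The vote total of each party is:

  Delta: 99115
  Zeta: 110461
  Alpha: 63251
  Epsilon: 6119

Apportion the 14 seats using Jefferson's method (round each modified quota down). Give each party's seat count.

Standard divisor 278946/14 ≈ 19924.714; standard quotas: Delta 4.974, Zeta 5.544, Alpha 3.174, Epsilon 0.307.
Rounding down gives 4, 5, 3, 0 = 12 seats, so the divisor must be adjusted.
With modified divisor 17500: modified quotas Delta 5.664, Zeta 6.312, Alpha 3.614, Epsilon 0.350.
Rounding down: Delta 5, Zeta 6, Alpha 3, Epsilon 0 (total 14).

Delta 5; Zeta 6; Alpha 3; Epsilon 0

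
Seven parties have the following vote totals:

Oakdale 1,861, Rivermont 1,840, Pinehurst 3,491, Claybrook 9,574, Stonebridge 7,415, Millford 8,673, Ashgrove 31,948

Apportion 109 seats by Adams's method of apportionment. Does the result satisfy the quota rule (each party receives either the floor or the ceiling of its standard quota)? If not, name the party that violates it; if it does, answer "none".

Ashgrove

Standard quotas: Oakdale 3.130, Rivermont 3.095, Pinehurst 5.872, Claybrook 16.104, Stonebridge 12.472, Millford 14.588, Ashgrove 53.738.
Adams allocation: Oakdale 4, Rivermont 3, Pinehurst 6, Claybrook 16, Stonebridge 13, Millford 15, Ashgrove 52.
Ashgrove has quota 53.738 (lower 53, upper 54) but receives 52 — outside the quota interval.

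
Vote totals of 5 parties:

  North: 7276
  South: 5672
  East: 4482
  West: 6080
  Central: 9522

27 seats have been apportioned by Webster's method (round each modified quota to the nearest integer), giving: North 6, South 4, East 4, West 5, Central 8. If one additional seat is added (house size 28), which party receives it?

Priority for the next seat is population ÷ (current seats + 0.5).
Priorities: North 1119.385, South 1260.444, East 996.000, West 1105.455, Central 1120.235.
Highest priority: South.

South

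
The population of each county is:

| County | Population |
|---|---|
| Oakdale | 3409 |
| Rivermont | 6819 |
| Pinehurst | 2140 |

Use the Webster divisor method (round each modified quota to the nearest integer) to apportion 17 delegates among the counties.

Standard divisor 12368/17 ≈ 727.529; standard quotas: Oakdale 4.686, Rivermont 9.373, Pinehurst 2.941.
Rounding to the nearest integer gives Oakdale 5, Rivermont 9, Pinehurst 3 — total 17, matching the house size, so no adjustment is needed.

Oakdale 5, Rivermont 9, Pinehurst 3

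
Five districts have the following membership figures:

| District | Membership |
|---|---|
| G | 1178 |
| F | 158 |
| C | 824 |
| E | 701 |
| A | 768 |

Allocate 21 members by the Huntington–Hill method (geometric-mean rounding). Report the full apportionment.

With divisor 177: modified quotas G 6.655, F 0.893, C 4.655, E 3.960, A 4.339.
Geometric-mean thresholds: G √(6·7)=6.481, F (min 1), C √(4·5)=4.472, E √(3·4)=3.464, A √(4·5)=4.472.
Each quota rounded against its threshold gives G 7, F 1, C 5, E 4, A 4 (total 21).

G=7; F=1; C=5; E=4; A=4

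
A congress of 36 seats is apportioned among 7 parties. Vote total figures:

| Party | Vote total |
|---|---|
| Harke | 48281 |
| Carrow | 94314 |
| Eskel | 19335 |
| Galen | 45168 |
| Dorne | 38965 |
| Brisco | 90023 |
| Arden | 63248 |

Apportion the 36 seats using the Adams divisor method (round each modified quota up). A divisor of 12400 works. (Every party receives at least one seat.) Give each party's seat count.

Harke 4, Carrow 8, Eskel 2, Galen 4, Dorne 4, Brisco 8, Arden 6

With modified divisor 12400: modified quotas Harke 3.894, Carrow 7.606, Eskel 1.559, Galen 3.643, Dorne 3.142, Brisco 7.260, Arden 5.101.
Rounding up: Harke 4, Carrow 8, Eskel 2, Galen 4, Dorne 4, Brisco 8, Arden 6 (total 36).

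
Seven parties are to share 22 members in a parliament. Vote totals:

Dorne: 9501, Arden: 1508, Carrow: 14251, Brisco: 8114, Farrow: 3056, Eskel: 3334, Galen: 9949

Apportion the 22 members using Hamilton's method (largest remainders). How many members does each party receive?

Total 49713; standard divisor 49713/22 ≈ 2259.682.
Standard quotas: Dorne 4.2046, Arden 0.6674, Carrow 6.3066, Brisco 3.5908, Farrow 1.3524, Eskel 1.4754, Galen 4.4028.
Lower quotas: Dorne 4, Arden 0, Carrow 6, Brisco 3, Farrow 1, Eskel 1, Galen 4 (sum 19, leaving 3 seats).
Remainders in descending order: Arden 0.6674, Brisco 0.5908, Eskel 0.4754, Galen 0.4028, Farrow 0.3524, Carrow 0.3066, Dorne 0.2046.
The surplus seats go to Arden, Brisco, Eskel.

Dorne=4; Arden=1; Carrow=6; Brisco=4; Farrow=1; Eskel=2; Galen=4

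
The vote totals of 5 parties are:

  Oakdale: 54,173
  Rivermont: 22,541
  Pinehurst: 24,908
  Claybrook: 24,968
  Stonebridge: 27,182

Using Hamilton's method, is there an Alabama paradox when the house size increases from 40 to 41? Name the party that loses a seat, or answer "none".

At 40 seats: Oakdale 14, Rivermont 6, Pinehurst 6, Claybrook 7, Stonebridge 7.
At 41 seats: Oakdale 14, Rivermont 6, Pinehurst 7, Claybrook 7, Stonebridge 7.
No party's allocation decreased.

none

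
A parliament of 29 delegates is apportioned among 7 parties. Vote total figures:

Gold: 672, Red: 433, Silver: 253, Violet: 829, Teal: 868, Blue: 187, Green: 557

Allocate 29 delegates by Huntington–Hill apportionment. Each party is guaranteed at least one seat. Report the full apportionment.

Gold=5, Red=3, Silver=2, Violet=6, Teal=7, Blue=2, Green=4

With divisor 130: modified quotas Gold 5.169, Red 3.331, Silver 1.946, Violet 6.377, Teal 6.677, Blue 1.438, Green 4.285.
Geometric-mean thresholds: Gold √(5·6)=5.477, Red √(3·4)=3.464, Silver √(1·2)=1.414, Violet √(6·7)=6.481, Teal √(6·7)=6.481, Blue √(1·2)=1.414, Green √(4·5)=4.472.
Each quota rounded against its threshold gives Gold 5, Red 3, Silver 2, Violet 6, Teal 7, Blue 2, Green 4 (total 29).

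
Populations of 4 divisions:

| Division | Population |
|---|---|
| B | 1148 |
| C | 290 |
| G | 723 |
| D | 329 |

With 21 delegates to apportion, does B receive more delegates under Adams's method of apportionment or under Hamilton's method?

Adams: B 9, C 3, G 6, D 3.
Hamilton: B 10, C 2, G 6, D 3.
B gets 9 under Adams and 10 under Hamilton.

Hamilton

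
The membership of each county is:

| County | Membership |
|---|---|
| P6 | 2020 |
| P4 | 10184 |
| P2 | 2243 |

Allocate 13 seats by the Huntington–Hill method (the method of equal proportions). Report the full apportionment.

With divisor 1137: modified quotas P6 1.777, P4 8.957, P2 1.973.
Geometric-mean thresholds: P6 √(1·2)=1.414, P4 √(8·9)=8.485, P2 √(1·2)=1.414.
Each quota rounded against its threshold gives P6 2, P4 9, P2 2 (total 13).

P6 2, P4 9, P2 2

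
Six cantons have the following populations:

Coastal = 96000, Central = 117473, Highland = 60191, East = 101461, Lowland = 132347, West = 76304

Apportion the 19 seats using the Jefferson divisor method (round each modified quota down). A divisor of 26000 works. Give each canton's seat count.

With modified divisor 26000: modified quotas Coastal 3.692, Central 4.518, Highland 2.315, East 3.902, Lowland 5.090, West 2.935.
Rounding down: Coastal 3, Central 4, Highland 2, East 3, Lowland 5, West 2 (total 19).

Coastal 3, Central 4, Highland 2, East 3, Lowland 5, West 2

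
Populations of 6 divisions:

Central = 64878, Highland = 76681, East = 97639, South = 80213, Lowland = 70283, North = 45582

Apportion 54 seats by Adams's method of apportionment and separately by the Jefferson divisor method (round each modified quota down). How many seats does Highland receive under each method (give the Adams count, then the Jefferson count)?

9 and 10

Adams: Central 8, Highland 9, East 12, South 10, Lowland 9, North 6.
Jefferson: Central 8, Highland 10, East 12, South 10, Lowland 9, North 5.
Highland gets 9 under Adams and 10 under Jefferson.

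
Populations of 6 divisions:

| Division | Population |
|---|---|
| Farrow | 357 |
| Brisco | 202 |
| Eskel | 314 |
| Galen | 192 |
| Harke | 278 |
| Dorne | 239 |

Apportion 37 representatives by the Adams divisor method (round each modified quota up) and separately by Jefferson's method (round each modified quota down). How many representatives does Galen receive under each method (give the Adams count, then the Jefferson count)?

5 and 4

Adams: Farrow 8, Brisco 5, Eskel 7, Galen 5, Harke 6, Dorne 6.
Jefferson: Farrow 8, Brisco 5, Eskel 7, Galen 4, Harke 7, Dorne 6.
Galen gets 5 under Adams and 4 under Jefferson.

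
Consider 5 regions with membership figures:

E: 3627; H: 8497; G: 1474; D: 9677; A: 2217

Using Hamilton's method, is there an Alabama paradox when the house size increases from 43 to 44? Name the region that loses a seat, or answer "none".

At 43 seats: E 6, H 14, G 3, D 16, A 4.
At 44 seats: E 6, H 15, G 2, D 17, A 4.
G drops from 3 to 2.

G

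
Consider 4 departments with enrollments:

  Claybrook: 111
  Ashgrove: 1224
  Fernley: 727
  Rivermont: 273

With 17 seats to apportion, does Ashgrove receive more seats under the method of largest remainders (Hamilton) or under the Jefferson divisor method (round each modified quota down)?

Hamilton: Claybrook 1, Ashgrove 9, Fernley 5, Rivermont 2.
Jefferson: Claybrook 0, Ashgrove 10, Fernley 5, Rivermont 2.
Ashgrove gets 9 under Hamilton and 10 under Jefferson.

Jefferson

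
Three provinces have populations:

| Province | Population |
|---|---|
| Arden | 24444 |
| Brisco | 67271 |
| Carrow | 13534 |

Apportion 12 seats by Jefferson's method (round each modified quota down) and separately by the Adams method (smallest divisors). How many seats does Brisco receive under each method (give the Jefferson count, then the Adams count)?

8 and 7

Jefferson: Arden 3, Brisco 8, Carrow 1.
Adams: Arden 3, Brisco 7, Carrow 2.
Brisco gets 8 under Jefferson and 7 under Adams.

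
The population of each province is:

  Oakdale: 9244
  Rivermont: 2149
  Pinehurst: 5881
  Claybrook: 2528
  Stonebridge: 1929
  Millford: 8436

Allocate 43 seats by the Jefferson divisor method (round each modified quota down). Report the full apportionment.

Oakdale 14, Rivermont 3, Pinehurst 9, Claybrook 3, Stonebridge 2, Millford 12

Standard divisor 30167/43 ≈ 701.558; standard quotas: Oakdale 13.176, Rivermont 3.063, Pinehurst 8.383, Claybrook 3.603, Stonebridge 2.750, Millford 12.025.
Rounding down gives 13, 3, 8, 3, 2, 12 = 41 seats, so the divisor must be adjusted.
With modified divisor 650: modified quotas Oakdale 14.222, Rivermont 3.306, Pinehurst 9.048, Claybrook 3.889, Stonebridge 2.968, Millford 12.978.
Rounding down: Oakdale 14, Rivermont 3, Pinehurst 9, Claybrook 3, Stonebridge 2, Millford 12 (total 43).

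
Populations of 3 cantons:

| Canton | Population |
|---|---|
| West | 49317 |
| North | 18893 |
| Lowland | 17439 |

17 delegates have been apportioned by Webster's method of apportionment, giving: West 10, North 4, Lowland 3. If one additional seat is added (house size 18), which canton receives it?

Lowland

Priority for the next seat is population ÷ (current seats + 0.5).
Priorities: West 4696.857, North 4198.444, Lowland 4982.571.
Highest priority: Lowland.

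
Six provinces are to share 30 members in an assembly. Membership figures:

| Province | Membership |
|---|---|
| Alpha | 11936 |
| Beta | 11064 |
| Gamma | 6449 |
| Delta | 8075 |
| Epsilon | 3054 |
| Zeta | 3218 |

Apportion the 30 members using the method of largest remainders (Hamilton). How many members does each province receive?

Alpha=8; Beta=8; Gamma=4; Delta=6; Epsilon=2; Zeta=2

Standard divisor: 43796 ÷ 30 ≈ 1459.867.
Standard quotas: Alpha 8.1761, Beta 7.5788, Gamma 4.4175, Delta 5.5313, Epsilon 2.0920, Zeta 2.2043.
Lower quotas: Alpha 8, Beta 7, Gamma 4, Delta 5, Epsilon 2, Zeta 2 (sum 28, leaving 2 seats).
Remainders in descending order: Beta 0.5788, Delta 0.5313, Gamma 0.4175, Zeta 0.2043, Alpha 0.1761, Epsilon 0.0920.
The surplus seats go to Beta, Delta.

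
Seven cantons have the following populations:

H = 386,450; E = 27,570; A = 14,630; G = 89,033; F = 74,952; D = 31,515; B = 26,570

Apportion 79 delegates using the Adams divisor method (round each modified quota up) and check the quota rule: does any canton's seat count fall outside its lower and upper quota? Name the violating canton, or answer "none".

Standard quotas: H 46.917, E 3.347, A 1.776, G 10.809, F 9.099, D 3.826, B 3.226.
Adams allocation: H 45, E 4, A 2, G 11, F 9, D 4, B 4.
H has quota 46.917 (lower 46, upper 47) but receives 45 — outside the quota interval.

H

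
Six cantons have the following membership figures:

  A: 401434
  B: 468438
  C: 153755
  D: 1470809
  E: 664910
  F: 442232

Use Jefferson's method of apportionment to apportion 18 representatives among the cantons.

A 2, B 2, C 0, D 8, E 4, F 2

Standard divisor 3601578/18 ≈ 200087.667; standard quotas: A 2.006, B 2.341, C 0.768, D 7.351, E 3.323, F 2.210.
Rounding down gives 2, 2, 0, 7, 3, 2 = 16 seats, so the divisor must be adjusted.
With modified divisor 164800: modified quotas A 2.436, B 2.842, C 0.933, D 8.925, E 4.035, F 2.683.
Rounding down: A 2, B 2, C 0, D 8, E 4, F 2 (total 18).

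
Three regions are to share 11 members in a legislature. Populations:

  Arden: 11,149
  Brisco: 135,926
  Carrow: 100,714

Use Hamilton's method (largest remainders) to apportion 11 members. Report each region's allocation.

Arden 1; Brisco 6; Carrow 4

Total 247789; standard divisor 247789/11 ≈ 22526.273.
Standard quotas: Arden 0.4949, Brisco 6.0341, Carrow 4.4710.
Lower quotas: Arden 0, Brisco 6, Carrow 4 (sum 10, leaving 1 seat).
Remainders in descending order: Arden 0.4949, Carrow 0.4710, Brisco 0.0341.
The surplus seat goes to Arden.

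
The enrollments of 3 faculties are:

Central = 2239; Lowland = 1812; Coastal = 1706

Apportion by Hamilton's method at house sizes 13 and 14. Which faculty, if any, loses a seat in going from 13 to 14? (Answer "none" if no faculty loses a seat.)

At 13 seats: Central 5, Lowland 4, Coastal 4.
At 14 seats: Central 6, Lowland 4, Coastal 4.
No faculty's allocation decreased.

none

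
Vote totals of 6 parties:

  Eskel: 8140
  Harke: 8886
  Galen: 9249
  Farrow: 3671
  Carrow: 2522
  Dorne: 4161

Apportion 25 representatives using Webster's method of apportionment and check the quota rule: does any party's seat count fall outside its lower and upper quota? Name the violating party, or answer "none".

none

Standard quotas: Eskel 5.556, Harke 6.065, Galen 6.313, Farrow 2.506, Carrow 1.721, Dorne 2.840.
Webster allocation: Eskel 6, Harke 6, Galen 6, Farrow 2, Carrow 2, Dorne 3.
Every allocation lies between the lower and upper quota.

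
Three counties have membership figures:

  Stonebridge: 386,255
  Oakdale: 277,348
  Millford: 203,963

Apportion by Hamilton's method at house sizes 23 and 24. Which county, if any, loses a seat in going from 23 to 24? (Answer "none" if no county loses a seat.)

Millford

At 23 seats: Stonebridge 10, Oakdale 7, Millford 6.
At 24 seats: Stonebridge 11, Oakdale 8, Millford 5.
Millford drops from 6 to 5.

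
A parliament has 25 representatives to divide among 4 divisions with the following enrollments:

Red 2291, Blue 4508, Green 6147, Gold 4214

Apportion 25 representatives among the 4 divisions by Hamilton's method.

Red 3, Blue 7, Green 9, Gold 6

Standard divisor: 17160 ÷ 25 ≈ 686.4.
Standard quotas: Red 3.3377, Blue 6.5676, Green 8.9554, Gold 6.1393.
Lower quotas: Red 3, Blue 6, Green 8, Gold 6 (sum 23, leaving 2 seats).
Remainders in descending order: Green 0.9554, Blue 0.5676, Red 0.3377, Gold 0.1393.
Largest remainders: Green, Blue receive the extra seats.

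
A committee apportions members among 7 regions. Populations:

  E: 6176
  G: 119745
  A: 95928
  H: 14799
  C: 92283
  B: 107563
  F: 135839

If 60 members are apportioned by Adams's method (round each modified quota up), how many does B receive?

11

Standard divisor 572333/60 ≈ 9538.883; standard quotas: E 0.647, G 12.553, A 10.057, H 1.551, C 9.674, B 11.276, F 14.241.
Rounding up gives 1, 13, 11, 2, 10, 12, 15 = 64 seats, so the divisor must be adjusted.
With modified divisor 10100: modified quotas E 0.611, G 11.856, A 9.498, H 1.465, C 9.137, B 10.650, F 13.449.
Rounding up: E 1, G 12, A 10, H 2, C 10, B 11, F 14 (total 60).
B receives 11.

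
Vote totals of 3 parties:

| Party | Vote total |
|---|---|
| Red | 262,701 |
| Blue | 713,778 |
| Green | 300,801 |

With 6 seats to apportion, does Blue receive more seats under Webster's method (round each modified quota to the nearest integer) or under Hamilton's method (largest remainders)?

Webster

Webster: Red 1, Blue 4, Green 1.
Hamilton: Red 1, Blue 3, Green 2.
Blue gets 4 under Webster and 3 under Hamilton.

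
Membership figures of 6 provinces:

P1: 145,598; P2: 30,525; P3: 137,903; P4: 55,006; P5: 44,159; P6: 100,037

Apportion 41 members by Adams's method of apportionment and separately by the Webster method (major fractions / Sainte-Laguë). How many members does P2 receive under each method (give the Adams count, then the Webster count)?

3 and 2

Adams: P1 11, P2 3, P3 11, P4 4, P5 4, P6 8.
Webster: P1 12, P2 2, P3 11, P4 4, P5 4, P6 8.
P2 gets 3 under Adams and 2 under Webster.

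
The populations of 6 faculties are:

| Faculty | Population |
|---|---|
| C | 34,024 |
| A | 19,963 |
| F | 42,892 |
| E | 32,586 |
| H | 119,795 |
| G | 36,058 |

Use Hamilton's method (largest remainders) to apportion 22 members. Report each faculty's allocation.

C: 3, A: 2, F: 3, E: 2, H: 9, G: 3

Total 285318; standard divisor 285318/22 = 12969.
Standard quotas: C 2.6235, A 1.5393, F 3.3073, E 2.5126, H 9.2370, G 2.7803.
Lower quotas: C 2, A 1, F 3, E 2, H 9, G 2 (sum 19, leaving 3 seats).
Remainders in descending order: G 0.7803, C 0.6235, A 0.5393, E 0.5126, F 0.3073, H 0.2370.
Largest remainders: G, C, A receive the extra seats.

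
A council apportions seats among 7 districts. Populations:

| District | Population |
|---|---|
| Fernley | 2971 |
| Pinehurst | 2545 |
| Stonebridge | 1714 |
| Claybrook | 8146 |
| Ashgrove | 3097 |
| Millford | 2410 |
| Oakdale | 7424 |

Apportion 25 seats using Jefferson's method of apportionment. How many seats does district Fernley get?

Standard divisor 28307/25 ≈ 1132.28; standard quotas: Fernley 2.624, Pinehurst 2.248, Stonebridge 1.514, Claybrook 7.194, Ashgrove 2.735, Millford 2.128, Oakdale 6.557.
Rounding down gives 2, 2, 1, 7, 2, 2, 6 = 22 seats, so the divisor must be adjusted.
With modified divisor 1000: modified quotas Fernley 2.971, Pinehurst 2.545, Stonebridge 1.714, Claybrook 8.146, Ashgrove 3.097, Millford 2.410, Oakdale 7.424.
Rounding down: Fernley 2, Pinehurst 2, Stonebridge 1, Claybrook 8, Ashgrove 3, Millford 2, Oakdale 7 (total 25).
Fernley receives 2.

2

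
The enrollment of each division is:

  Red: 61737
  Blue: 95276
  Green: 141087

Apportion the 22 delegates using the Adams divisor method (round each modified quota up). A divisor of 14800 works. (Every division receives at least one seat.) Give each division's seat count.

With modified divisor 14800: modified quotas Red 4.171, Blue 6.438, Green 9.533.
Rounding up: Red 5, Blue 7, Green 10 (total 22).

Red 5, Blue 7, Green 10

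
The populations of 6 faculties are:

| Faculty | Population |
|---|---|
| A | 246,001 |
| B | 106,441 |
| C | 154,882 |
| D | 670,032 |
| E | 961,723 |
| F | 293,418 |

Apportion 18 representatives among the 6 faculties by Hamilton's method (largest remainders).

The standard divisor is 2432497/18 ≈ 135138.722.
Standard quotas: A 1.8204, B 0.7876, C 1.1461, D 4.9581, E 7.1166, F 2.1712.
Lower quotas: A 1, B 0, C 1, D 4, E 7, F 2 (sum 15, leaving 3 seats).
Remainders in descending order: D 0.9581, A 0.8204, B 0.7876, F 0.1712, C 0.1461, E 0.1166.
Largest remainders: D, A, B receive the extra seats.

A=2; B=1; C=1; D=5; E=7; F=2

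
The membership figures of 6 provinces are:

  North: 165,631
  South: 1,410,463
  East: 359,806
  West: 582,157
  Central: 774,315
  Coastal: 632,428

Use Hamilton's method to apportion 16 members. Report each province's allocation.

Standard divisor: 3924800 ÷ 16 = 245300.
Standard quotas: North 0.6752, South 5.7500, East 1.4668, West 2.3732, Central 3.1566, Coastal 2.5782.
Lower quotas: North 0, South 5, East 1, West 2, Central 3, Coastal 2 (sum 13, leaving 3 seats).
Remainders in descending order: South 0.7500, North 0.6752, Coastal 0.5782, East 0.4668, West 0.3732, Central 0.1566.
Largest remainders: South, North, Coastal receive the extra seats.

North 1, South 6, East 1, West 2, Central 3, Coastal 3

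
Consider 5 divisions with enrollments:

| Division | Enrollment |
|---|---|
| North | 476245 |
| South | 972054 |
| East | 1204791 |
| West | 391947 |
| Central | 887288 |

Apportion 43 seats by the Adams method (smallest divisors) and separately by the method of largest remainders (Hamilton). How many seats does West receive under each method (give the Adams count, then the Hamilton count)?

5 and 4

Adams: North 5, South 10, East 13, West 5, Central 10.
Hamilton: North 5, South 11, East 13, West 4, Central 10.
West gets 5 under Adams and 4 under Hamilton.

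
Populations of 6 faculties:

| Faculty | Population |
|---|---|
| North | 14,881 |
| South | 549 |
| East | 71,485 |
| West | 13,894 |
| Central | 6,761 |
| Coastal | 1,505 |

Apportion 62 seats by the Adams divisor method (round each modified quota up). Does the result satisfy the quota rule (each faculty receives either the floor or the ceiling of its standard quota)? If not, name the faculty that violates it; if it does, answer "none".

East

Standard quotas: North 8.459, South 0.312, East 40.633, West 7.898, Central 3.843, Coastal 0.855.
Adams allocation: North 9, South 1, East 39, West 8, Central 4, Coastal 1.
East has quota 40.633 (lower 40, upper 41) but receives 39 — outside the quota interval.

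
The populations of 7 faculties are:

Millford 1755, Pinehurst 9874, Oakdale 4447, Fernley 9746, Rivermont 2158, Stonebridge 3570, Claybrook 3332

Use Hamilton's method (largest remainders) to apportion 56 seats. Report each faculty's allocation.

Standard divisor: 34882 ÷ 56 ≈ 622.893.
Standard quotas: Millford 2.8175, Pinehurst 15.8518, Oakdale 7.1393, Fernley 15.6464, Rivermont 3.4645, Stonebridge 5.7313, Claybrook 5.3492.
Lower quotas: Millford 2, Pinehurst 15, Oakdale 7, Fernley 15, Rivermont 3, Stonebridge 5, Claybrook 5 (sum 52, leaving 4 seats).
Remainders in descending order: Pinehurst 0.8518, Millford 0.8175, Stonebridge 0.7313, Fernley 0.6464, Rivermont 0.4645, Claybrook 0.3492, Oakdale 0.1393.
Largest remainders: Pinehurst, Millford, Stonebridge, Fernley receive the extra seats.

Millford: 3, Pinehurst: 16, Oakdale: 7, Fernley: 16, Rivermont: 3, Stonebridge: 6, Claybrook: 5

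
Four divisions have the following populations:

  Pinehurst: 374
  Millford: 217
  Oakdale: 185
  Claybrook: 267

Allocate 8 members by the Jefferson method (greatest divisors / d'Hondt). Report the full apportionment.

Standard divisor 1043/8 ≈ 130.375; standard quotas: Pinehurst 2.869, Millford 1.664, Oakdale 1.419, Claybrook 2.048.
Rounding down gives 2, 1, 1, 2 = 6 seats, so the divisor must be adjusted.
With modified divisor 100: modified quotas Pinehurst 3.740, Millford 2.170, Oakdale 1.850, Claybrook 2.670.
Rounding down: Pinehurst 3, Millford 2, Oakdale 1, Claybrook 2 (total 8).

Pinehurst 3, Millford 2, Oakdale 1, Claybrook 2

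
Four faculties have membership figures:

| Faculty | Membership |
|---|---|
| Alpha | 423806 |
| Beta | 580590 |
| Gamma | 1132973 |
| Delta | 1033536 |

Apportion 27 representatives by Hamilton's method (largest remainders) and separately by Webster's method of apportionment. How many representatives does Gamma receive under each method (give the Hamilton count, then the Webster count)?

Hamilton: Alpha 3, Beta 5, Gamma 10, Delta 9.
Webster: Alpha 4, Beta 5, Gamma 9, Delta 9.
Gamma gets 10 under Hamilton and 9 under Webster.

10 and 9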